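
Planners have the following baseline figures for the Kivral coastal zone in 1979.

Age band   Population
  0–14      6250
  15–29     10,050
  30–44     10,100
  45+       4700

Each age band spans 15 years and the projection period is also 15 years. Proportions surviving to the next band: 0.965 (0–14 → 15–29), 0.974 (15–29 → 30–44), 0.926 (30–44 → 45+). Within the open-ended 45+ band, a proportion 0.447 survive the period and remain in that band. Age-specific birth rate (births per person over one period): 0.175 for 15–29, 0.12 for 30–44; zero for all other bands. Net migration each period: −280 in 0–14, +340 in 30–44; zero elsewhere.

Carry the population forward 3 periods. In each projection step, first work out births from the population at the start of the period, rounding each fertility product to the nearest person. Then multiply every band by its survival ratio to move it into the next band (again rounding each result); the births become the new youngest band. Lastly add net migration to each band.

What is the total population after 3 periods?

After projecting period 1:
Births: 10050 × 0.175 = 1759 ; 10100 × 0.12 = 1212 → total 2971
15–29: 6250 × 0.965 = 6031
30–44: 10050 × 0.974 = 9789
45+: 10100 × 0.926 + 4700 × 0.447 = 9353 + 2101 = 11454
Net migration: 0–14 − 280 → 2691; 30–44 + 340 → 10129
→ [2691, 6031, 10129, 11454]
After projecting period 2:
Births: 6031 × 0.175 = 1055 ; 10129 × 0.12 = 1215 → total 2270
15–29: 2691 × 0.965 = 2597
30–44: 6031 × 0.974 = 5874
45+: 10129 × 0.926 + 11454 × 0.447 = 9379 + 5120 = 14499
Net migration: 0–14 − 280 → 1990; 30–44 + 340 → 6214
→ [1990, 2597, 6214, 14499]
After projecting period 3:
Births: 2597 × 0.175 = 454 ; 6214 × 0.12 = 746 → total 1200
15–29: 1990 × 0.965 = 1920
30–44: 2597 × 0.974 = 2529
45+: 6214 × 0.926 + 14499 × 0.447 = 5754 + 6481 = 12235
Net migration: 0–14 − 280 → 920; 30–44 + 340 → 2869
→ [920, 1920, 2869, 12235]
Total after period 3: 920 + 1920 + 2869 + 12235 = 17944

17944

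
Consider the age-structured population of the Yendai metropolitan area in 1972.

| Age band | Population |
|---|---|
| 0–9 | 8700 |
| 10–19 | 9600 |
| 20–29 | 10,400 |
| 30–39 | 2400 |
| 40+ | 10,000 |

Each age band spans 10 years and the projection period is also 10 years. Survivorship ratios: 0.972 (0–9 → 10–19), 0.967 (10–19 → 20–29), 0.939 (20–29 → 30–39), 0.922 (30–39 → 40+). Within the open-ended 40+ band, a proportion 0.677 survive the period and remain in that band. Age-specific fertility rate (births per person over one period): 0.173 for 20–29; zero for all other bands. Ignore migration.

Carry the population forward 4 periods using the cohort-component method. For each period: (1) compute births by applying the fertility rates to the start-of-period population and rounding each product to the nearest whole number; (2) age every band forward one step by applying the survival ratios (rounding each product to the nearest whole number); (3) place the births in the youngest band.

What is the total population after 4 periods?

Let group 1 be 0–9 through group 5 = 40+.
— Period 1 —
Births: 10400 × 0.173 = 1799
Group 2: 8700 × 0.972 = 8456
Group 3: 9600 × 0.967 = 9283
Group 4: 10400 × 0.939 = 9766
Group 5: 2400 × 0.922 + 10000 × 0.677 = 2213 + 6770 = 8983
Population now: 0–9=1799, 10–19=8456, 20–29=9283, 30–39=9766, 40+=8983
— Period 2 —
Births: 9283 × 0.173 = 1606
Group 2: 1799 × 0.972 = 1749
Group 3: 8456 × 0.967 = 8177
Group 4: 9283 × 0.939 = 8717
Group 5: 9766 × 0.922 + 8983 × 0.677 = 9004 + 6081 = 15085
Population now: 0–9=1606, 10–19=1749, 20–29=8177, 30–39=8717, 40+=15085
— Period 3 —
Births: 8177 × 0.173 = 1415
Group 2: 1606 × 0.972 = 1561
Group 3: 1749 × 0.967 = 1691
Group 4: 8177 × 0.939 = 7678
Group 5: 8717 × 0.922 + 15085 × 0.677 = 8037 + 10213 = 18250
Population now: 0–9=1415, 10–19=1561, 20–29=1691, 30–39=7678, 40+=18250
— Period 4 —
Births: 1691 × 0.173 = 293
Group 2: 1415 × 0.972 = 1375
Group 3: 1561 × 0.967 = 1509
Group 4: 1691 × 0.939 = 1588
Group 5: 7678 × 0.922 + 18250 × 0.677 = 7079 + 12355 = 19434
Population now: 0–9=293, 10–19=1375, 20–29=1509, 30–39=1588, 40+=19434
Total after period 4: 293 + 1375 + 1509 + 1588 + 19434 = 24199

24199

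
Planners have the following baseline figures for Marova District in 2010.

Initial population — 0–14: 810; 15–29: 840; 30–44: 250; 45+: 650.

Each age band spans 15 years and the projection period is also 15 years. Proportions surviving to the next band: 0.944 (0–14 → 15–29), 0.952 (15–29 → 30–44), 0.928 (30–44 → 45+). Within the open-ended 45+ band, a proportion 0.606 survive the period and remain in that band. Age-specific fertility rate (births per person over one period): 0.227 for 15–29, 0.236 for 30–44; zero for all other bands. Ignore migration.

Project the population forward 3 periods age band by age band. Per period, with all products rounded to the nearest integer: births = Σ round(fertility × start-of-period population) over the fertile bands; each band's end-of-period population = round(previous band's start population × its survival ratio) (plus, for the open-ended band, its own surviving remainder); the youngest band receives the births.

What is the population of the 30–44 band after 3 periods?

225

(Bands numbered youngest = 1 to oldest = 4.)
— Period 1 —
Births: 840 * 0.227 = 191, 250 * 0.236 = 59 → 250
Band 2: 810 * 0.944 = 765
Band 3: 840 * 0.952 = 800
Band 4: 250 * 0.928 + 650 * 0.606 = 232 + 394 = 626
→ [250, 765, 800, 626]
— Period 2 —
Births: 765 * 0.227 = 174, 800 * 0.236 = 189 → 363
Band 2: 250 * 0.944 = 236
Band 3: 765 * 0.952 = 728
Band 4: 800 * 0.928 + 626 * 0.606 = 742 + 379 = 1121
→ [363, 236, 728, 1121]
— Period 3 —
Births: 236 * 0.227 = 54, 728 * 0.236 = 172 → 226
Band 2: 363 * 0.944 = 343
Band 3: 236 * 0.952 = 225
Band 4: 728 * 0.928 + 1121 * 0.606 = 676 + 679 = 1355
→ [226, 343, 225, 1355]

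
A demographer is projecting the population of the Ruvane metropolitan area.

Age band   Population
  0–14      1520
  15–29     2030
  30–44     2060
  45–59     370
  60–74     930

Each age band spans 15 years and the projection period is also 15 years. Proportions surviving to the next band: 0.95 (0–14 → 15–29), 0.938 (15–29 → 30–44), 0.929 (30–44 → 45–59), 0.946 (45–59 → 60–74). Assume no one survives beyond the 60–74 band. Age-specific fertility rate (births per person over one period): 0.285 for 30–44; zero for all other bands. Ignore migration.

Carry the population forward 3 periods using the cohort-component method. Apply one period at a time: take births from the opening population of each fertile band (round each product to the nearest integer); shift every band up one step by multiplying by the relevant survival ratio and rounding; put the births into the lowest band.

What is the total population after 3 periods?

4356

After projecting period 1:
Births: 2060 * 0.285 = 587
15–29: 1520 * 0.95 = 1444
30–44: 2030 * 0.938 = 1904
45–59: 2060 * 0.929 = 1914
60–74: 370 * 0.946 = 350
Giving 587 / 1444 / 1904 / 1914 / 350.
After projecting period 2:
Births: 1904 * 0.285 = 543
15–29: 587 * 0.95 = 558
30–44: 1444 * 0.938 = 1354
45–59: 1904 * 0.929 = 1769
60–74: 1914 * 0.946 = 1811
Giving 543 / 558 / 1354 / 1769 / 1811.
After projecting period 3:
Births: 1354 * 0.285 = 386
15–29: 543 * 0.95 = 516
30–44: 558 * 0.938 = 523
45–59: 1354 * 0.929 = 1258
60–74: 1769 * 0.946 = 1673
Giving 386 / 516 / 523 / 1258 / 1673.
Total after period 3: 386 + 516 + 523 + 1258 + 1673 = 4356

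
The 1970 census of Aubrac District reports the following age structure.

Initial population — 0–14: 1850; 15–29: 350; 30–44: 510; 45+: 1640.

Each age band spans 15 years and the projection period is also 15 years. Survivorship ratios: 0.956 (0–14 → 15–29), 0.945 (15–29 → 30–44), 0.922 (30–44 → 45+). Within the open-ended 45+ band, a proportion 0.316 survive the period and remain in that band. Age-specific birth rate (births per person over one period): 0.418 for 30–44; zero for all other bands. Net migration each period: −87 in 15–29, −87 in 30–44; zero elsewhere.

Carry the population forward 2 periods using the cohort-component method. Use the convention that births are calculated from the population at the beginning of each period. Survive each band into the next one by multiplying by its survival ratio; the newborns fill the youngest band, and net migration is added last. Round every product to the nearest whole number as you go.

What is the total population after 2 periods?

(Groups numbered youngest = 1 to oldest = 4.)
— Period 1 —
Births: 510 * 0.418 = 213
Group 2: 1850 * 0.956 = 1769
Group 3: 350 * 0.945 = 331
Group 4: 510 * 0.922 + 1640 * 0.316 = 470 + 518 = 988
Net migration: Group 2 − 87 → 1682; Group 3 − 87 → 244
→ [213, 1682, 244, 988]
— Period 2 —
Births: 244 * 0.418 = 102
Group 2: 213 * 0.956 = 204
Group 3: 1682 * 0.945 = 1589
Group 4: 244 * 0.922 + 988 * 0.316 = 225 + 312 = 537
Net migration: Group 2 − 87 → 117; Group 3 − 87 → 1502
→ [102, 117, 1502, 537]
Total after period 2: 102 + 117 + 1502 + 537 = 2258

2258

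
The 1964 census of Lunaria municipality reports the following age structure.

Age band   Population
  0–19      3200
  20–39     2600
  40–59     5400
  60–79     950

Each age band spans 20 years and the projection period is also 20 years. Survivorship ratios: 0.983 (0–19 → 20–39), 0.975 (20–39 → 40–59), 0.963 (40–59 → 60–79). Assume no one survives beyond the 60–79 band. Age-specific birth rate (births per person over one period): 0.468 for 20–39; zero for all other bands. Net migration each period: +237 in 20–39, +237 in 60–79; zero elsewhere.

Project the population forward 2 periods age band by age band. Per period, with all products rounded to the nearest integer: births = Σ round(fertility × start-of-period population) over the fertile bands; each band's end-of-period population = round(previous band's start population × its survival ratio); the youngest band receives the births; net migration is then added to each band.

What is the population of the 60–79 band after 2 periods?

After projecting period 1:
Births: 2600 × 0.468 = 1217
20–39: 3200 × 0.983 = 3146
40–59: 2600 × 0.975 = 2535
60–79: 5400 × 0.963 = 5200
Net migration: 20–39 + 237 → 3383; 60–79 + 237 → 5437
End of period: [1217, 3383, 2535, 5437]
After projecting period 2:
Births: 3383 × 0.468 = 1583
20–39: 1217 × 0.983 = 1196
40–59: 3383 × 0.975 = 3298
60–79: 2535 × 0.963 = 2441
Net migration: 20–39 + 237 → 1433; 60–79 + 237 → 2678
End of period: [1583, 1433, 3298, 2678]

2678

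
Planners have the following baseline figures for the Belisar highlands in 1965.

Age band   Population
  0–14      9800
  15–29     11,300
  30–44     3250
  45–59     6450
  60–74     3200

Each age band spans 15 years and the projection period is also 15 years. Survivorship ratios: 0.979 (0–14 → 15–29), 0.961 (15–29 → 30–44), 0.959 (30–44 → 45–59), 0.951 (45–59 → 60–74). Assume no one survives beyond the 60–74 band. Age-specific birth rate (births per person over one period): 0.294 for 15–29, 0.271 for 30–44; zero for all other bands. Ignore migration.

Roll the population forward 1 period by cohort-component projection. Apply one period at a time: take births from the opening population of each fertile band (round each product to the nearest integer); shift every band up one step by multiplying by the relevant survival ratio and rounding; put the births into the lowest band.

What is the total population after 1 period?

(Groups numbered youngest = 1 to oldest = 5.)
[period 1]
Births: 11300 × 0.294 = 3322, 3250 × 0.271 = 881 → 4203
Group 2: 9800 × 0.979 = 9594
Group 3: 11300 × 0.961 = 10859
Group 4: 3250 × 0.959 = 3117
Group 5: 6450 × 0.951 = 6134
End of period: [4203, 9594, 10859, 3117, 6134]
Total after period 1: 4203 + 9594 + 10859 + 3117 + 6134 = 33907

33907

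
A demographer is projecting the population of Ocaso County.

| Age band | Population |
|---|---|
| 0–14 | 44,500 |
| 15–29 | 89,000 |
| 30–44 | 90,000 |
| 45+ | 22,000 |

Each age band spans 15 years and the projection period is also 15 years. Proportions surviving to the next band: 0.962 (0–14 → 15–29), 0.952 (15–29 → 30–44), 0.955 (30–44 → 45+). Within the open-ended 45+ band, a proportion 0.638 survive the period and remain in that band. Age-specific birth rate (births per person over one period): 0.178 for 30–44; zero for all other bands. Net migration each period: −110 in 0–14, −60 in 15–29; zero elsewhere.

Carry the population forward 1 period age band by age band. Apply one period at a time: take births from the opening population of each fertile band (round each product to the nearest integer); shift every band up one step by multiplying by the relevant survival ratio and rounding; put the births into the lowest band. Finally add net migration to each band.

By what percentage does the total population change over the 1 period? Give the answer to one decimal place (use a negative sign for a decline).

-0.9

Period 1:
Births: 90000 × 0.178 = 16020
15–29: 44500 × 0.962 = 42809
30–44: 89000 × 0.952 = 84728
45+: 90000 × 0.955 + 22000 × 0.638 = 85950 + 14036 = 99986
Net migration: 0–14 − 110 → 15910; 15–29 − 60 → 42749
End of period: [15910, 42749, 84728, 99986]
Total: 245500 → 243373; change = -2127; percentage change = -0.9%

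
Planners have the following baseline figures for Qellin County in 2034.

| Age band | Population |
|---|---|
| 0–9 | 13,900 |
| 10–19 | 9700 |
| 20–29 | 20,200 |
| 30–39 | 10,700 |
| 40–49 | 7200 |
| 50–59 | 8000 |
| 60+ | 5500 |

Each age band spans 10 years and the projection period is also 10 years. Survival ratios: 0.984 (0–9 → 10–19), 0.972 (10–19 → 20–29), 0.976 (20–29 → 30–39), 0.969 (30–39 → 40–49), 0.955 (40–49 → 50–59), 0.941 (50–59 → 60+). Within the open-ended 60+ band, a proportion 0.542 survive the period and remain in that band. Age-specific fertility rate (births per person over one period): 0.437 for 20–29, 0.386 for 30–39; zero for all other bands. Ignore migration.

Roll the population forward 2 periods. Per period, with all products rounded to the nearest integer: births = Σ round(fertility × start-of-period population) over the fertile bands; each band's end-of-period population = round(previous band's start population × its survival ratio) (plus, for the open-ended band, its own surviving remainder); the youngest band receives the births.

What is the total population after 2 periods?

88148

(Bands numbered youngest = 1 to oldest = 7.)
Period 1:
Births: 20200 × 0.437 = 8827  |  10700 × 0.386 = 4130 ⇒ total 12957
Band 2: 13900 × 0.984 = 13678
Band 3: 9700 × 0.972 = 9428
Band 4: 20200 × 0.976 = 19715
Band 5: 10700 × 0.969 = 10368
Band 6: 7200 × 0.955 = 6876
Band 7: 8000 × 0.941 + 5500 × 0.542 = 7528 + 2981 = 10509
End of period: [12957, 13678, 9428, 19715, 10368, 6876, 10509]
Period 2:
Births: 9428 × 0.437 = 4120  |  19715 × 0.386 = 7610 ⇒ total 11730
Band 2: 12957 × 0.984 = 12750
Band 3: 13678 × 0.972 = 13295
Band 4: 9428 × 0.976 = 9202
Band 5: 19715 × 0.969 = 19104
Band 6: 10368 × 0.955 = 9901
Band 7: 6876 × 0.941 + 10509 × 0.542 = 6470 + 5696 = 12166
End of period: [11730, 12750, 13295, 9202, 19104, 9901, 12166]
Total after period 2: 11730 + 12750 + 13295 + 9202 + 19104 + 9901 + 12166 = 88148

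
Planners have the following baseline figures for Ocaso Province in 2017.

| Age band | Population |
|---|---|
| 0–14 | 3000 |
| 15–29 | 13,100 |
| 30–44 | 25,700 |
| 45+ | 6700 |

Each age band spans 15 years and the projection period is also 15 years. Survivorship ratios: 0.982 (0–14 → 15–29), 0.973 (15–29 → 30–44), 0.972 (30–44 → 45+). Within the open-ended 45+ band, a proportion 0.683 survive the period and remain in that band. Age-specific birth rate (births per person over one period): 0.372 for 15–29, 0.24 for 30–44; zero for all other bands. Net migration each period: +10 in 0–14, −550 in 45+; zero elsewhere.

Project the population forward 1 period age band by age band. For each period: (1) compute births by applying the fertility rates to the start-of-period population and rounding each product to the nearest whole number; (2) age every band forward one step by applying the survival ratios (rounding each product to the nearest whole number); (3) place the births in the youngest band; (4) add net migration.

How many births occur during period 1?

11041

Numbering the groups 1..4 from youngest to oldest:
[period 1]
Births: 13100 × 0.372 = 4873  |  25700 × 0.24 = 6168 → 11041
Group 2: 3000 × 0.982 = 2946
Group 3: 13100 × 0.973 = 12746
Group 4: 25700 × 0.972 + 6700 × 0.683 = 24980 + 4576 = 29556
Net migration: Group 1 + 10 → 11051; Group 4 − 550 → 29006
→ [11051, 2946, 12746, 29006]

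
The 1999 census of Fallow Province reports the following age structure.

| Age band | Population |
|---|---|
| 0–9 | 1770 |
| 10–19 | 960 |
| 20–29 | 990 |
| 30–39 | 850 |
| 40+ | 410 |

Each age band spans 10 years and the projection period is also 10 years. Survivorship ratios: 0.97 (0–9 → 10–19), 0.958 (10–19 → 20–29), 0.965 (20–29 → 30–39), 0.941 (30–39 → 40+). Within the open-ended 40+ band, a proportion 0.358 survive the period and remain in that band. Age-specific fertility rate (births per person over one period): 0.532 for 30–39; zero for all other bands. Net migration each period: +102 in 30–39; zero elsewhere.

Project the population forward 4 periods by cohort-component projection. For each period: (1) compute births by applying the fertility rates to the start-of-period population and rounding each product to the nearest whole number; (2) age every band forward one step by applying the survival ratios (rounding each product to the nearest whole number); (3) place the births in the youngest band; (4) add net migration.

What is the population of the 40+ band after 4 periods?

Let band 1 be 0–9 through band 5 = 40+.
Period 1:
Births: 850 * 0.532 = 452
Band 2: 1770 * 0.97 = 1717
Band 3: 960 * 0.958 = 920
Band 4: 990 * 0.965 = 955
Band 5: 850 * 0.941 + 410 * 0.358 = 800 + 147 = 947
Net migration: Band 4 + 102 → 1057
End of period: [452, 1717, 920, 1057, 947]
Period 2:
Births: 1057 * 0.532 = 562
Band 2: 452 * 0.97 = 438
Band 3: 1717 * 0.958 = 1645
Band 4: 920 * 0.965 = 888
Band 5: 1057 * 0.941 + 947 * 0.358 = 995 + 339 = 1334
Net migration: Band 4 + 102 → 990
End of period: [562, 438, 1645, 990, 1334]
Period 3:
Births: 990 * 0.532 = 527
Band 2: 562 * 0.97 = 545
Band 3: 438 * 0.958 = 420
Band 4: 1645 * 0.965 = 1587
Band 5: 990 * 0.941 + 1334 * 0.358 = 932 + 478 = 1410
Net migration: Band 4 + 102 → 1689
End of period: [527, 545, 420, 1689, 1410]
Period 4:
Births: 1689 * 0.532 = 899
Band 2: 527 * 0.97 = 511
Band 3: 545 * 0.958 = 522
Band 4: 420 * 0.965 = 405
Band 5: 1689 * 0.941 + 1410 * 0.358 = 1589 + 505 = 2094
Net migration: Band 4 + 102 → 507
End of period: [899, 511, 522, 507, 2094]

2094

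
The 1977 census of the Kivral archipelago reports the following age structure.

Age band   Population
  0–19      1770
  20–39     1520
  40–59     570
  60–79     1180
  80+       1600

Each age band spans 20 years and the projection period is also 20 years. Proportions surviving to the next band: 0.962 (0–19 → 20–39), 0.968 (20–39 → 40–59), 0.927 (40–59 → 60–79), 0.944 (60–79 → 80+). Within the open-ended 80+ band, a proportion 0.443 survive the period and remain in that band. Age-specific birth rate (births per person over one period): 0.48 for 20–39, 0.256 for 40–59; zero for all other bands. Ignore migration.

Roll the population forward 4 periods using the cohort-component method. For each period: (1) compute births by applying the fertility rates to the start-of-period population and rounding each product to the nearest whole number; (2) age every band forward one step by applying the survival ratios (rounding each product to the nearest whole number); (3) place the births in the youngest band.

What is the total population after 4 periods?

5695

Numbering the groups 1..5 from youngest to oldest:
— Period 1 —
Births: 1520 × 0.48 = 730  |  570 × 0.256 = 146 → 876
Group 2: 1770 × 0.962 = 1703
Group 3: 1520 × 0.968 = 1471
Group 4: 570 × 0.927 = 528
Group 5: 1180 × 0.944 + 1600 × 0.443 = 1114 + 709 = 1823
Giving 876 / 1703 / 1471 / 528 / 1823.
— Period 2 —
Births: 1703 × 0.48 = 817  |  1471 × 0.256 = 377 → 1194
Group 2: 876 × 0.962 = 843
Group 3: 1703 × 0.968 = 1649
Group 4: 1471 × 0.927 = 1364
Group 5: 528 × 0.944 + 1823 × 0.443 = 498 + 808 = 1306
Giving 1194 / 843 / 1649 / 1364 / 1306.
— Period 3 —
Births: 843 × 0.48 = 405  |  1649 × 0.256 = 422 → 827
Group 2: 1194 × 0.962 = 1149
Group 3: 843 × 0.968 = 816
Group 4: 1649 × 0.927 = 1529
Group 5: 1364 × 0.944 + 1306 × 0.443 = 1288 + 579 = 1867
Giving 827 / 1149 / 816 / 1529 / 1867.
— Period 4 —
Births: 1149 × 0.48 = 552  |  816 × 0.256 = 209 → 761
Group 2: 827 × 0.962 = 796
Group 3: 1149 × 0.968 = 1112
Group 4: 816 × 0.927 = 756
Group 5: 1529 × 0.944 + 1867 × 0.443 = 1443 + 827 = 2270
Giving 761 / 796 / 1112 / 756 / 2270.
Total after period 4: 761 + 796 + 1112 + 756 + 2270 = 5695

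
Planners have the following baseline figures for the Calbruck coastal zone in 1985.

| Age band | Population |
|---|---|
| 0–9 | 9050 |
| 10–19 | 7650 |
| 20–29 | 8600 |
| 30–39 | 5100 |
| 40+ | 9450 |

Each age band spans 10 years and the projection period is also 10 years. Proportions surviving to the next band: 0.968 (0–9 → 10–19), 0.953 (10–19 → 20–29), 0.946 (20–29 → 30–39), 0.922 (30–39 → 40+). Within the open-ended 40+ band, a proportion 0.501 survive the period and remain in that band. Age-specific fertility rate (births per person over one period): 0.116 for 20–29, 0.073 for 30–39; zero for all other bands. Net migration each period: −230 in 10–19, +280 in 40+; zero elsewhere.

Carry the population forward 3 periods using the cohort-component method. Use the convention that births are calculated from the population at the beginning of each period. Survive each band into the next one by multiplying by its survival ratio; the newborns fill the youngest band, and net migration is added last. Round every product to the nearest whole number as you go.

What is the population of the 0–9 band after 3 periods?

— Period 1 —
Births: 8600 * 0.116 = 998 ; 5100 * 0.073 = 372 — total 1370
10–19: 9050 * 0.968 = 8760
20–29: 7650 * 0.953 = 7290
30–39: 8600 * 0.946 = 8136
40+: 5100 * 0.922 + 9450 * 0.501 = 4702 + 4734 = 9436
Net migration: 10–19 − 230 → 8530; 40+ + 280 → 9716
Population now: 0–9=1370, 10–19=8530, 20–29=7290, 30–39=8136, 40+=9716
— Period 2 —
Births: 7290 * 0.116 = 846 ; 8136 * 0.073 = 594 — total 1440
10–19: 1370 * 0.968 = 1326
20–29: 8530 * 0.953 = 8129
30–39: 7290 * 0.946 = 6896
40+: 8136 * 0.922 + 9716 * 0.501 = 7501 + 4868 = 12369
Net migration: 10–19 − 230 → 1096; 40+ + 280 → 12649
Population now: 0–9=1440, 10–19=1096, 20–29=8129, 30–39=6896, 40+=12649
— Period 3 —
Births: 8129 * 0.116 = 943 ; 6896 * 0.073 = 503 — total 1446
10–19: 1440 * 0.968 = 1394
20–29: 1096 * 0.953 = 1044
30–39: 8129 * 0.946 = 7690
40+: 6896 * 0.922 + 12649 * 0.501 = 6358 + 6337 = 12695
Net migration: 10–19 − 230 → 1164; 40+ + 280 → 12975
Population now: 0–9=1446, 10–19=1164, 20–29=1044, 30–39=7690, 40+=12975

1446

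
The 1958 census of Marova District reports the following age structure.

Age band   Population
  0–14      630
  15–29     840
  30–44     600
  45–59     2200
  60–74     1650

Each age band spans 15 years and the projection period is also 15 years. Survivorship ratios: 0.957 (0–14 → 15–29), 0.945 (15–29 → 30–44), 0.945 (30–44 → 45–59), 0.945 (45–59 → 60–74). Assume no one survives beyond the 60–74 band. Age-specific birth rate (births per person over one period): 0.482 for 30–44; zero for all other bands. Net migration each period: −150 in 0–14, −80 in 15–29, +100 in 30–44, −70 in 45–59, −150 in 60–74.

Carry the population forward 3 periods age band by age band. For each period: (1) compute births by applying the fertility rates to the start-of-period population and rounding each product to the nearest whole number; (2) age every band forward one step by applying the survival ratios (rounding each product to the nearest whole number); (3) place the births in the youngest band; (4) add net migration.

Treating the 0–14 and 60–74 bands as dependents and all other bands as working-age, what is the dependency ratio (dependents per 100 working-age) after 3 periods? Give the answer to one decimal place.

86.5

Period 1.
Births: 600 * 0.482 = 289
15–29: 630 * 0.957 = 603
30–44: 840 * 0.945 = 794
45–59: 600 * 0.945 = 567
60–74: 2200 * 0.945 = 2079
Net migration: 0–14 − 150 → 139; 15–29 − 80 → 523; 30–44 + 100 → 894; 45–59 − 70 → 497; 60–74 − 150 → 1929
End of period: [139, 523, 894, 497, 1929]
Period 2.
Births: 894 * 0.482 = 431
15–29: 139 * 0.957 = 133
30–44: 523 * 0.945 = 494
45–59: 894 * 0.945 = 845
60–74: 497 * 0.945 = 470
Net migration: 0–14 − 150 → 281; 15–29 − 80 → 53; 30–44 + 100 → 594; 45–59 − 70 → 775; 60–74 − 150 → 320
End of period: [281, 53, 594, 775, 320]
Period 3.
Births: 594 * 0.482 = 286
15–29: 281 * 0.957 = 269
30–44: 53 * 0.945 = 50
45–59: 594 * 0.945 = 561
60–74: 775 * 0.945 = 732
Net migration: 0–14 − 150 → 136; 15–29 − 80 → 189; 30–44 + 100 → 150; 45–59 − 70 → 491; 60–74 − 150 → 582
End of period: [136, 189, 150, 491, 582]
Dependents (band 0–14 + band 60–74) = 136 + 582 = 718; working-age = 830; ratio = 718/830 × 100 = 86.5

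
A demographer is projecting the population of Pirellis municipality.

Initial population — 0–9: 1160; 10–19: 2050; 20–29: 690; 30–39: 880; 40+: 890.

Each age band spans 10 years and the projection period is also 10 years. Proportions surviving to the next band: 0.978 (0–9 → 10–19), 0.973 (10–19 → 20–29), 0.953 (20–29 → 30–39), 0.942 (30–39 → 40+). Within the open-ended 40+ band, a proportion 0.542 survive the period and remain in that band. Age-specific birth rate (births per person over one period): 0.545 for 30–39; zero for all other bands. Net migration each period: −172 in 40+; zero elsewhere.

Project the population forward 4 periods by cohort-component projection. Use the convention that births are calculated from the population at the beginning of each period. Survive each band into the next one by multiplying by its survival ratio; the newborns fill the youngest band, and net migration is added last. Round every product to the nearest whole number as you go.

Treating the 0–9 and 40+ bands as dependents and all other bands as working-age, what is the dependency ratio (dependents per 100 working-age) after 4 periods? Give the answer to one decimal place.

(Bands numbered youngest = 1 to oldest = 5.)
Period 1.
Births: 880 * 0.545 = 480
Band 2: 1160 * 0.978 = 1134
Band 3: 2050 * 0.973 = 1995
Band 4: 690 * 0.953 = 658
Band 5: 880 * 0.942 + 890 * 0.542 = 829 + 482 = 1311
Net migration: Band 5 − 172 → 1139
Population now: 0–9=480, 10–19=1134, 20–29=1995, 30–39=658, 40+=1139
Period 2.
Births: 658 * 0.545 = 359
Band 2: 480 * 0.978 = 469
Band 3: 1134 * 0.973 = 1103
Band 4: 1995 * 0.953 = 1901
Band 5: 658 * 0.942 + 1139 * 0.542 = 620 + 617 = 1237
Net migration: Band 5 − 172 → 1065
Population now: 0–9=359, 10–19=469, 20–29=1103, 30–39=1901, 40+=1065
Period 3.
Births: 1901 * 0.545 = 1036
Band 2: 359 * 0.978 = 351
Band 3: 469 * 0.973 = 456
Band 4: 1103 * 0.953 = 1051
Band 5: 1901 * 0.942 + 1065 * 0.542 = 1791 + 577 = 2368
Net migration: Band 5 − 172 → 2196
Population now: 0–9=1036, 10–19=351, 20–29=456, 30–39=1051, 40+=2196
Period 4.
Births: 1051 * 0.545 = 573
Band 2: 1036 * 0.978 = 1013
Band 3: 351 * 0.973 = 342
Band 4: 456 * 0.953 = 435
Band 5: 1051 * 0.942 + 2196 * 0.542 = 990 + 1190 = 2180
Net migration: Band 5 − 172 → 2008
Population now: 0–9=573, 10–19=1013, 20–29=342, 30–39=435, 40+=2008
Dependents (band 0–9 + band 40+) = 573 + 2008 = 2581; working-age = 1790; ratio = 2581/1790 × 100 = 144.2

144.2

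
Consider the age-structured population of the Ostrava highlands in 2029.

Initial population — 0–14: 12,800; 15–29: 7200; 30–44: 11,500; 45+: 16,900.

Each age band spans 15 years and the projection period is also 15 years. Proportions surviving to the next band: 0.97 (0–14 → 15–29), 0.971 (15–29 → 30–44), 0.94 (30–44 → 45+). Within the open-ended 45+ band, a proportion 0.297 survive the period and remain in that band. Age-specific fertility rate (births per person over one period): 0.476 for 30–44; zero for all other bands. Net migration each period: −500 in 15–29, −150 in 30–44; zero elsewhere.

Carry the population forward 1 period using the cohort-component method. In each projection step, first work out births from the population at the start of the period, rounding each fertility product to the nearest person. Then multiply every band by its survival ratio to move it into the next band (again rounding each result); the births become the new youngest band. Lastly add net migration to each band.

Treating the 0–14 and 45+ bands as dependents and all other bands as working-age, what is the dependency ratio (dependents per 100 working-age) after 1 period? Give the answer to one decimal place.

Period 1.
Births: 11500 × 0.476 = 5474
15–29: 12800 × 0.97 = 12416
30–44: 7200 × 0.971 = 6991
45+: 11500 × 0.94 + 16900 × 0.297 = 10810 + 5019 = 15829
Net migration: 15–29 − 500 → 11916; 30–44 − 150 → 6841
End of period: [5474, 11916, 6841, 15829]
Dependents (band 0–14 + band 45+) = 5474 + 15829 = 21303; working-age = 18757; ratio = 21303/18757 × 100 = 113.6

113.6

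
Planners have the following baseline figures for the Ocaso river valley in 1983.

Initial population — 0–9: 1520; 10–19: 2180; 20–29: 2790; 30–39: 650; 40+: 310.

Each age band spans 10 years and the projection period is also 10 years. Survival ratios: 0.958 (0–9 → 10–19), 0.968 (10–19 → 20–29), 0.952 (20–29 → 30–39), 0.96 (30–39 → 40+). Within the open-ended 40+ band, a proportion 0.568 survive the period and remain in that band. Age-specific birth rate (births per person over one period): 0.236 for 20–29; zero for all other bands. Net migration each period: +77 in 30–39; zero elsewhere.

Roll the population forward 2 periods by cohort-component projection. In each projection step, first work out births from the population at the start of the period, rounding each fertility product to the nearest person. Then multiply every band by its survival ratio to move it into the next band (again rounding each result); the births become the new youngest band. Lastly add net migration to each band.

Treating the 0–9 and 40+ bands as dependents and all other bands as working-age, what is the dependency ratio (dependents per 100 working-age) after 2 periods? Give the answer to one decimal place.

Numbering the bands 1..5 from youngest to oldest:
[period 1]
Births: 2790 × 0.236 = 658
Band 2: 1520 × 0.958 = 1456
Band 3: 2180 × 0.968 = 2110
Band 4: 2790 × 0.952 = 2656
Band 5: 650 × 0.96 + 310 × 0.568 = 624 + 176 = 800
Net migration: Band 4 + 77 → 2733
Population now: 0–9=658, 10–19=1456, 20–29=2110, 30–39=2733, 40+=800
[period 2]
Births: 2110 × 0.236 = 498
Band 2: 658 × 0.958 = 630
Band 3: 1456 × 0.968 = 1409
Band 4: 2110 × 0.952 = 2009
Band 5: 2733 × 0.96 + 800 × 0.568 = 2624 + 454 = 3078
Net migration: Band 4 + 77 → 2086
Population now: 0–9=498, 10–19=630, 20–29=1409, 30–39=2086, 40+=3078
Dependents (band 0–9 + band 40+) = 498 + 3078 = 3576; working-age = 4125; ratio = 3576/4125 × 100 = 86.7

86.7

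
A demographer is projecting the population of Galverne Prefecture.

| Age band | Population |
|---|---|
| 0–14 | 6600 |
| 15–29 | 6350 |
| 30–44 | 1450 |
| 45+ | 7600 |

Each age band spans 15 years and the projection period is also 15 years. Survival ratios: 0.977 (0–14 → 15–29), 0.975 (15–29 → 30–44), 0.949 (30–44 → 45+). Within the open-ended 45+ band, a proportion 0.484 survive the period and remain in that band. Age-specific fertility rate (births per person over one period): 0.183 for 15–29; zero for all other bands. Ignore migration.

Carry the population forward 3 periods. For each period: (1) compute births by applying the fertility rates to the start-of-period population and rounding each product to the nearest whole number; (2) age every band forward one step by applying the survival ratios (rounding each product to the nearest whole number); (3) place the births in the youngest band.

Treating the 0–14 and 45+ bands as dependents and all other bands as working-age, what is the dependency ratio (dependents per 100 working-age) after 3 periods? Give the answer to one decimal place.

451.4

Numbering the groups 1..4 from youngest to oldest:
After projecting period 1:
Births: 6350 × 0.183 = 1162
Group 2: 6600 × 0.977 = 6448
Group 3: 6350 × 0.975 = 6191
Group 4: 1450 × 0.949 + 7600 × 0.484 = 1376 + 3678 = 5054
→ [1162, 6448, 6191, 5054]
After projecting period 2:
Births: 6448 × 0.183 = 1180
Group 2: 1162 × 0.977 = 1135
Group 3: 6448 × 0.975 = 6287
Group 4: 6191 × 0.949 + 5054 × 0.484 = 5875 + 2446 = 8321
→ [1180, 1135, 6287, 8321]
After projecting period 3:
Births: 1135 × 0.183 = 208
Group 2: 1180 × 0.977 = 1153
Group 3: 1135 × 0.975 = 1107
Group 4: 6287 × 0.949 + 8321 × 0.484 = 5966 + 4027 = 9993
→ [208, 1153, 1107, 9993]
Dependents (band 0–14 + band 45+) = 208 + 9993 = 10201; working-age = 2260; ratio = 10201/2260 × 100 = 451.4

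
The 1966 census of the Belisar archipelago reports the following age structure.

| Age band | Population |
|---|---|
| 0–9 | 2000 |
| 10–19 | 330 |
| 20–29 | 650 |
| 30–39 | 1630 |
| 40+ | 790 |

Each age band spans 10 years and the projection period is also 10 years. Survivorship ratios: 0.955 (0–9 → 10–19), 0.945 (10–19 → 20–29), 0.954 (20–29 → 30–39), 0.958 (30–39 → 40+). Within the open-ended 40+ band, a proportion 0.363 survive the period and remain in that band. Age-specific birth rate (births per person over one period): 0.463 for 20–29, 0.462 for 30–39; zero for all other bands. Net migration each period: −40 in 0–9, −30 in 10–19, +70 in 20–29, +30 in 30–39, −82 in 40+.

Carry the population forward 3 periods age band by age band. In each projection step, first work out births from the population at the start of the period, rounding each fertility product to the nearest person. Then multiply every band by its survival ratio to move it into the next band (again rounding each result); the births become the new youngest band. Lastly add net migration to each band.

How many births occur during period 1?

Numbering the bands 1..5 from youngest to oldest:
After projecting period 1:
Births: 650 × 0.463 = 301  |  1630 × 0.462 = 753 — total 1054
Band 2: 2000 × 0.955 = 1910
Band 3: 330 × 0.945 = 312
Band 4: 650 × 0.954 = 620
Band 5: 1630 × 0.958 + 790 × 0.363 = 1562 + 287 = 1849
Net migration: Band 1 − 40 → 1014; Band 2 − 30 → 1880; Band 3 + 70 → 382; Band 4 + 30 → 650; Band 5 − 82 → 1767
→ [1014, 1880, 382, 650, 1767]

1054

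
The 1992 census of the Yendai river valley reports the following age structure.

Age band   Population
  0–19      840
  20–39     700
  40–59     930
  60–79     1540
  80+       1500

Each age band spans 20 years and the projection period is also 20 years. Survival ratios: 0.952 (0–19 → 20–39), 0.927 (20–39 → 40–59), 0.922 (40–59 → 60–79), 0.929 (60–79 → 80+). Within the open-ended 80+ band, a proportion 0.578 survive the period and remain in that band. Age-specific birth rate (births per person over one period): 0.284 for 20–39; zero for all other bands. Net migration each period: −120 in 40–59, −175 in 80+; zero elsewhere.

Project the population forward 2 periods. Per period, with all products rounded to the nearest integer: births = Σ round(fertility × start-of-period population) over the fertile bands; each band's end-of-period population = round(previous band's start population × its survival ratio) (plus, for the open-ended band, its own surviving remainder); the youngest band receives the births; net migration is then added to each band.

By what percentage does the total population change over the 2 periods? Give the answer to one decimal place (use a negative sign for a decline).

[period 1]
Births: 700 × 0.284 = 199
20–39: 840 × 0.952 = 800
40–59: 700 × 0.927 = 649
60–79: 930 × 0.922 = 857
80+: 1540 × 0.929 + 1500 × 0.578 = 1431 + 867 = 2298
Net migration: 40–59 − 120 → 529; 80+ − 175 → 2123
Population now: 0–19=199, 20–39=800, 40–59=529, 60–79=857, 80+=2123
[period 2]
Births: 800 × 0.284 = 227
20–39: 199 × 0.952 = 189
40–59: 800 × 0.927 = 742
60–79: 529 × 0.922 = 488
80+: 857 × 0.929 + 2123 × 0.578 = 796 + 1227 = 2023
Net migration: 40–59 − 120 → 622; 80+ − 175 → 1848
Population now: 0–19=227, 20–39=189, 40–59=622, 60–79=488, 80+=1848
Total: 5510 → 3374; change = -2136; percentage change = -38.8%

-38.8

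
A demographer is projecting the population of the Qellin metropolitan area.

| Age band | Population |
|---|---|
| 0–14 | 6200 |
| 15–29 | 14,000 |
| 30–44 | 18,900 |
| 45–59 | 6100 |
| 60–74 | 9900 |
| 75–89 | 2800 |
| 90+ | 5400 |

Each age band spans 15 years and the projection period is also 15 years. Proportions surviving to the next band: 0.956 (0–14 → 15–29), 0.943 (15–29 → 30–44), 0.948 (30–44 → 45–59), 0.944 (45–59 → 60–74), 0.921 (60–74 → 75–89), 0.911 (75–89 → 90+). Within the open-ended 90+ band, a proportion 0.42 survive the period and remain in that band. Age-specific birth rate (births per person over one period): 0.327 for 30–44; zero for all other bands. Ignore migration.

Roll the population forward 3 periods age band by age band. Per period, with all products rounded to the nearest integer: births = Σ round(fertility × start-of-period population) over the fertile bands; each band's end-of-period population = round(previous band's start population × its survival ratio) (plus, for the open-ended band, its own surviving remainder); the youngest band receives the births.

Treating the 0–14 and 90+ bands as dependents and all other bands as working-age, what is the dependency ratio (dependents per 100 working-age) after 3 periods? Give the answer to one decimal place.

Call the groups 1 to 7, youngest first.
Period 1:
Births: 18900 × 0.327 = 6180
Group 2: 6200 × 0.956 = 5927
Group 3: 14000 × 0.943 = 13202
Group 4: 18900 × 0.948 = 17917
Group 5: 6100 × 0.944 = 5758
Group 6: 9900 × 0.921 = 9118
Group 7: 2800 × 0.911 + 5400 × 0.42 = 2551 + 2268 = 4819
→ [6180, 5927, 13202, 17917, 5758, 9118, 4819]
Period 2:
Births: 13202 × 0.327 = 4317
Group 2: 6180 × 0.956 = 5908
Group 3: 5927 × 0.943 = 5589
Group 4: 13202 × 0.948 = 12515
Group 5: 17917 × 0.944 = 16914
Group 6: 5758 × 0.921 = 5303
Group 7: 9118 × 0.911 + 4819 × 0.42 = 8306 + 2024 = 10330
→ [4317, 5908, 5589, 12515, 16914, 5303, 10330]
Period 3:
Births: 5589 × 0.327 = 1828
Group 2: 4317 × 0.956 = 4127
Group 3: 5908 × 0.943 = 5571
Group 4: 5589 × 0.948 = 5298
Group 5: 12515 × 0.944 = 11814
Group 6: 16914 × 0.921 = 15578
Group 7: 5303 × 0.911 + 10330 × 0.42 = 4831 + 4339 = 9170
→ [1828, 4127, 5571, 5298, 11814, 15578, 9170]
Dependents (band 0–14 + band 90+) = 1828 + 9170 = 10998; working-age = 42388; ratio = 10998/42388 × 100 = 25.9

25.9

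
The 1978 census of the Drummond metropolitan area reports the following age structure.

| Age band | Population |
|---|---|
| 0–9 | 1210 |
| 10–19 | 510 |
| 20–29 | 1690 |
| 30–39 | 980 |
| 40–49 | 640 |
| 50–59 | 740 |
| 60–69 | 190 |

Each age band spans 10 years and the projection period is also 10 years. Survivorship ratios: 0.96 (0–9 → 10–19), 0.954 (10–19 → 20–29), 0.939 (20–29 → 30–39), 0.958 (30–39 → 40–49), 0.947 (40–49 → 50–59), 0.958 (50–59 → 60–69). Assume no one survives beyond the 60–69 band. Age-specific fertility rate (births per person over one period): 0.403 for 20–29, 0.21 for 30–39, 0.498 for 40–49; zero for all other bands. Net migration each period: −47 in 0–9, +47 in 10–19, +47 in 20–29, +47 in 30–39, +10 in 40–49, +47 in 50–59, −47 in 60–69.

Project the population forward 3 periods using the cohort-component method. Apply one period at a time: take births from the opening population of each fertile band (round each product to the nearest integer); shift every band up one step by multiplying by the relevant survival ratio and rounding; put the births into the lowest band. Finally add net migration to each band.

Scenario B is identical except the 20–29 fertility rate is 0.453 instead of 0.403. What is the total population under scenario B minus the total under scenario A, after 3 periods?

163

— Period 1 —
Births: 1690 * 0.403 = 681, 980 * 0.21 = 206, 640 * 0.498 = 319 ⇒ total 1206
10–19: 1210 * 0.96 = 1162
20–29: 510 * 0.954 = 487
30–39: 1690 * 0.939 = 1587
40–49: 980 * 0.958 = 939
50–59: 640 * 0.947 = 606
60–69: 740 * 0.958 = 709
Net migration: 0–9 − 47 → 1159; 10–19 + 47 → 1209; 20–29 + 47 → 534; 30–39 + 47 → 1634; 40–49 + 10 → 949; 50–59 + 47 → 653; 60–69 − 47 → 662
Population now: 0–9=1159, 10–19=1209, 20–29=534, 30–39=1634, 40–49=949, 50–59=653, 60–69=662
— Period 2 —
Births: 534 * 0.403 = 215, 1634 * 0.21 = 343, 949 * 0.498 = 473 ⇒ total 1031
10–19: 1159 * 0.96 = 1113
20–29: 1209 * 0.954 = 1153
30–39: 534 * 0.939 = 501
40–49: 1634 * 0.958 = 1565
50–59: 949 * 0.947 = 899
60–69: 653 * 0.958 = 626
Net migration: 0–9 − 47 → 984; 10–19 + 47 → 1160; 20–29 + 47 → 1200; 30–39 + 47 → 548; 40–49 + 10 → 1575; 50–59 + 47 → 946; 60–69 − 47 → 579
Population now: 0–9=984, 10–19=1160, 20–29=1200, 30–39=548, 40–49=1575, 50–59=946, 60–69=579
— Period 3 —
Births: 1200 * 0.403 = 484, 548 * 0.21 = 115, 1575 * 0.498 = 784 ⇒ total 1383
10–19: 984 * 0.96 = 945
20–29: 1160 * 0.954 = 1107
30–39: 1200 * 0.939 = 1127
40–49: 548 * 0.958 = 525
50–59: 1575 * 0.947 = 1492
60–69: 946 * 0.958 = 906
Net migration: 0–9 − 47 → 1336; 10–19 + 47 → 992; 20–29 + 47 → 1154; 30–39 + 47 → 1174; 40–49 + 10 → 535; 50–59 + 47 → 1539; 60–69 − 47 → 859
Population now: 0–9=1336, 10–19=992, 20–29=1154, 30–39=1174, 40–49=535, 50–59=1539, 60–69=859
Scenario A total after 3 periods: 7589
Scenario B projection —
— Period 1 —
Births: 1690 * 0.453 = 766, 980 * 0.21 = 206, 640 * 0.498 = 319 ⇒ total 1291
10–19: 1210 * 0.96 = 1162
20–29: 510 * 0.954 = 487
30–39: 1690 * 0.939 = 1587
40–49: 980 * 0.958 = 939
50–59: 640 * 0.947 = 606
60–69: 740 * 0.958 = 709
Net migration: 0–9 − 47 → 1244; 10–19 + 47 → 1209; 20–29 + 47 → 534; 30–39 + 47 → 1634; 40–49 + 10 → 949; 50–59 + 47 → 653; 60–69 − 47 → 662
Population now: 0–9=1244, 10–19=1209, 20–29=534, 30–39=1634, 40–49=949, 50–59=653, 60–69=662
— Period 2 —
Births: 534 * 0.453 = 242, 1634 * 0.21 = 343, 949 * 0.498 = 473 ⇒ total 1058
10–19: 1244 * 0.96 = 1194
20–29: 1209 * 0.954 = 1153
30–39: 534 * 0.939 = 501
40–49: 1634 * 0.958 = 1565
50–59: 949 * 0.947 = 899
60–69: 653 * 0.958 = 626
Net migration: 0–9 − 47 → 1011; 10–19 + 47 → 1241; 20–29 + 47 → 1200; 30–39 + 47 → 548; 40–49 + 10 → 1575; 50–59 + 47 → 946; 60–69 − 47 → 579
Population now: 0–9=1011, 10–19=1241, 20–29=1200, 30–39=548, 40–49=1575, 50–59=946, 60–69=579
— Period 3 —
Births: 1200 * 0.453 = 544, 548 * 0.21 = 115, 1575 * 0.498 = 784 ⇒ total 1443
10–19: 1011 * 0.96 = 971
20–29: 1241 * 0.954 = 1184
30–39: 1200 * 0.939 = 1127
40–49: 548 * 0.958 = 525
50–59: 1575 * 0.947 = 1492
60–69: 946 * 0.958 = 906
Net migration: 0–9 − 47 → 1396; 10–19 + 47 → 1018; 20–29 + 47 → 1231; 30–39 + 47 → 1174; 40–49 + 10 → 535; 50–59 + 47 → 1539; 60–69 − 47 → 859
Population now: 0–9=1396, 10–19=1018, 20–29=1231, 30–39=1174, 40–49=535, 50–59=1539, 60–69=859
Scenario B total after 3 periods: 7752
Difference B − A = 7752 − 7589 = 163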